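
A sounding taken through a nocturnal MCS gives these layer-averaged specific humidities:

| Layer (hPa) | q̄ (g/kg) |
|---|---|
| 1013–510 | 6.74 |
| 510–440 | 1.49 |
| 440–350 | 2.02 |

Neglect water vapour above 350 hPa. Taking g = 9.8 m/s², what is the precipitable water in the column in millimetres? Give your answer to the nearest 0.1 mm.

PW ≈ 37.5 mm

Precipitable water is the column-integrated vapour mass per unit area: PW = (1/g) Σ q̄ Δp, with q in kg/kg and Δp in Pa (1 kg/m² of water = 1 mm).
Layer 1013–510 hPa: Δp = 503 hPa = 50300 Pa, q̄ = 0.00674 kg/kg → 0.00674 × 50300 / 9.8 = 34.59 mm
Layer 510–440 hPa: Δp = 70 hPa = 7000 Pa, q̄ = 0.00149 kg/kg → 0.00149 × 7000 / 9.8 = 1.06 mm
Layer 440–350 hPa: Δp = 90 hPa = 9000 Pa, q̄ = 0.00202 kg/kg → 0.00202 × 9000 / 9.8 = 1.86 mm
PW = 34.59 + 1.06 + 1.86 = 37.51 ≈ 37.5 mm.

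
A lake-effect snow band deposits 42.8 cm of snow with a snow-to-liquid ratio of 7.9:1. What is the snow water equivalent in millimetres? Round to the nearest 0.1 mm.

SWE ≈ 54.2 mm

SWE = snow depth / ratio = 42.8 cm / 7.9 = 5.418 cm = 54.2 mm.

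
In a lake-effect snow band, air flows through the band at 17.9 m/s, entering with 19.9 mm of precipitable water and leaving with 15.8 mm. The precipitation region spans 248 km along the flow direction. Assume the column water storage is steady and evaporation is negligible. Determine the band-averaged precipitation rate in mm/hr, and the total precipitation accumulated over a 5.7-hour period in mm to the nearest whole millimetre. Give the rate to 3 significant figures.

Column moisture flux per unit crosswind length is F = V × PW.
Inflow: F_in = 17.9 × 19.9 = 356.21 mm·m/s
Outflow: F_out = 17.9 × 15.8 = 282.82 mm·m/s
Steady-state rate R = (F_in − F_out)/L = (356.21 − 282.82) / 248000 m = 2.959e-04 mm/s.
R = 2.959e-04 × 3600 = 1.07 mm/hr.
Over 5.7 h: total = 1.07 × 5.7 = 6.099 ≈ 6 mm.

R ≈ 1.07 mm/hr; total ≈ 6 mm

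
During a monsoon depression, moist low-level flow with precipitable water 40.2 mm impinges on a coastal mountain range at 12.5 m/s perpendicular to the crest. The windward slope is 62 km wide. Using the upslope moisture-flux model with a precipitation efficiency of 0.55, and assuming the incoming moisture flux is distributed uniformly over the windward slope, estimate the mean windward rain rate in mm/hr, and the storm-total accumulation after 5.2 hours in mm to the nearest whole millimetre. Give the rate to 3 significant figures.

R ≈ 16.0 mm/hr; total ≈ 83 mm

Incoming column moisture flux per unit ridge length: F = V × PW = 12.5 × 40.2 = 502.5 mm·m/s.
Spread over the 62 km slope with efficiency ε = 0.55: R = ε·F/W = 0.55 × 502.5 / 62000 m = 4.458e-03 mm/s.
R = 4.458e-03 × 3600 = 16.0 mm/hr.
Over 5.2 h: total = 16.0 × 5.2 = 83.2 ≈ 83 mm.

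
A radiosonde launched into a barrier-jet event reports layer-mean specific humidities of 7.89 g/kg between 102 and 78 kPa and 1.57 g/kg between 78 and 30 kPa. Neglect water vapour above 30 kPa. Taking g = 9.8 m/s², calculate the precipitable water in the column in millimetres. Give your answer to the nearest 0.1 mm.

Precipitable water is the column-integrated vapour mass per unit area: PW = (1/g) Σ q̄ Δp, with q in kg/kg and Δp in Pa (1 kg/m² of water = 1 mm).
Layer 102–78 kPa: Δp = 240 hPa = 24000 Pa, q̄ = 0.00789 kg/kg → 0.00789 × 24000 / 9.8 = 19.32 mm
Layer 78–30 kPa: Δp = 480 hPa = 48000 Pa, q̄ = 0.00157 kg/kg → 0.00157 × 48000 / 9.8 = 7.69 mm
PW = 19.32 + 7.69 = 27.01 ≈ 27.0 mm.

PW ≈ 27.0 mm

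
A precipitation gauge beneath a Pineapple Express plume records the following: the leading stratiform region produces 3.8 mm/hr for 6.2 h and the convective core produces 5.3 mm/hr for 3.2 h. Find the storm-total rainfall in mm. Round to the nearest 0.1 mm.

total ≈ 40.5 mm

Total = Σ Rᵢ Δtᵢ = 3.8 × 6.2 + 5.3 × 3.2
      = 23.56 + 16.96 = 40.5 mm.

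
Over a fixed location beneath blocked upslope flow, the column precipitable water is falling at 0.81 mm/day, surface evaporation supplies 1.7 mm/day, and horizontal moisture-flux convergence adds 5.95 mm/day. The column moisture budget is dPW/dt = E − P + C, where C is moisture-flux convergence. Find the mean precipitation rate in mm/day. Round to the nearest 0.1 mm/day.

dPW/dt = -0.81 mm/day.
P = E + C − dPW/dt = 1.7 + (5.95) − (-0.81) = 8.5 mm/day.

P ≈ 8.5 mm/day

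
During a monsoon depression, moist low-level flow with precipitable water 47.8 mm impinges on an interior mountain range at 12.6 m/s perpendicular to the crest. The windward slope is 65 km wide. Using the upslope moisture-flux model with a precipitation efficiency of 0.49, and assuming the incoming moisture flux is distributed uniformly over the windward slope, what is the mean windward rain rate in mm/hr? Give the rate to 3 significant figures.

Incoming column moisture flux per unit ridge length: F = V × PW = 12.6 × 47.8 = 602.28 mm·m/s.
Spread over the 65 km slope with efficiency ε = 0.49: R = ε·F/W = 0.49 × 602.28 / 65000 m = 4.540e-03 mm/s.
R = 4.540e-03 × 3600 = 16.3 mm/hr.

R ≈ 16.3 mm/hr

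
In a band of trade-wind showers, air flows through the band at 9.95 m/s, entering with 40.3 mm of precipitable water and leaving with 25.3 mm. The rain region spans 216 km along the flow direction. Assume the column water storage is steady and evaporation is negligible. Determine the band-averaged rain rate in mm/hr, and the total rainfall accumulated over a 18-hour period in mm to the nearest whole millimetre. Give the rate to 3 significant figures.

Column moisture flux per unit crosswind length is F = V × PW.
Inflow: F_in = 9.95 × 40.3 = 400.985 mm·m/s
Outflow: F_out = 9.95 × 25.3 = 251.735 mm·m/s
Steady-state rate R = (F_in − F_out)/L = (400.985 − 251.735) / 216000 m = 6.910e-04 mm/s.
R = 6.910e-04 × 3600 = 2.49 mm/hr.
Over 18 h: total = 2.49 × 18 = 44.82 ≈ 45 mm.

R ≈ 2.49 mm/hr; total ≈ 45 mm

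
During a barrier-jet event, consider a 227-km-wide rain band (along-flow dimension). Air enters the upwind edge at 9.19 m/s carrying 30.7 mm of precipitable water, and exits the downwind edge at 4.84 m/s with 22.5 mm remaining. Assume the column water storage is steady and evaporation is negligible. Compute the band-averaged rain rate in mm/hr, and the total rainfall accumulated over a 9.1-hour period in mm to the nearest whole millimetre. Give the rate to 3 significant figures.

Column moisture flux per unit crosswind length is F = V × PW.
Inflow: F_in = 9.19 × 30.7 = 282.133 mm·m/s
Outflow: F_out = 4.84 × 22.5 = 108.9 mm·m/s
Steady-state rate R = (F_in − F_out)/L = (282.133 − 108.9) / 227000 m = 7.631e-04 mm/s.
R = 7.631e-04 × 3600 = 2.75 mm/hr.
Over 9.1 h: total = 2.75 × 9.1 = 25.025 ≈ 25 mm.

R ≈ 2.75 mm/hr; total ≈ 25 mm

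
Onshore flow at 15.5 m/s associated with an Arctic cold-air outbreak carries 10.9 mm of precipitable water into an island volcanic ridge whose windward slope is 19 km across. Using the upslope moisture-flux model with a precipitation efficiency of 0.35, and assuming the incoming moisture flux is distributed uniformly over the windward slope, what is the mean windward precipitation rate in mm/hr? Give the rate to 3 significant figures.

R ≈ 11.2 mm/hr

Incoming column moisture flux per unit ridge length: F = V × PW = 15.5 × 10.9 = 168.95 mm·m/s.
Spread over the 19 km slope with efficiency ε = 0.35: R = ε·F/W = 0.35 × 168.95 / 19000 m = 3.112e-03 mm/s.
R = 3.112e-03 × 3600 = 11.2 mm/hr.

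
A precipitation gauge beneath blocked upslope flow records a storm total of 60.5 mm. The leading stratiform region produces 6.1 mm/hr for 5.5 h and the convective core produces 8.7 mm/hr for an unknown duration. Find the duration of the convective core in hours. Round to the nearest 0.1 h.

Known phases: 6.1 × 5.5 = 33.55 mm.
Remaining depth = 60.5 − 33.55 = 26.95 mm.
Duration = 26.95 / 8.7 = 3.1 h.

duration ≈ 3.1 h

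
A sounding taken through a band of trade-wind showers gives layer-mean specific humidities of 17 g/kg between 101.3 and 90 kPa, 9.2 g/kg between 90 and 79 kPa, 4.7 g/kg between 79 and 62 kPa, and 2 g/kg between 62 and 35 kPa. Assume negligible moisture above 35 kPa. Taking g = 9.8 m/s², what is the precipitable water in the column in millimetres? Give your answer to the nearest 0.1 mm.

PW ≈ 43.6 mm

Precipitable water is the column-integrated vapour mass per unit area: PW = (1/g) Σ q̄ Δp, with q in kg/kg and Δp in Pa (1 kg/m² of water = 1 mm).
Layer 101.3–90 kPa: Δp = 113 hPa = 11300 Pa, q̄ = 0.017 kg/kg → 0.017 × 11300 / 9.8 = 19.60 mm
Layer 90–79 kPa: Δp = 110 hPa = 11000 Pa, q̄ = 0.0092 kg/kg → 0.0092 × 11000 / 9.8 = 10.33 mm
Layer 79–62 kPa: Δp = 170 hPa = 17000 Pa, q̄ = 0.0047 kg/kg → 0.0047 × 17000 / 9.8 = 8.15 mm
Layer 62–35 kPa: Δp = 270 hPa = 27000 Pa, q̄ = 0.002 kg/kg → 0.002 × 27000 / 9.8 = 5.51 mm
PW = 19.60 + 10.33 + 8.15 + 5.51 = 43.59 ≈ 43.6 mm.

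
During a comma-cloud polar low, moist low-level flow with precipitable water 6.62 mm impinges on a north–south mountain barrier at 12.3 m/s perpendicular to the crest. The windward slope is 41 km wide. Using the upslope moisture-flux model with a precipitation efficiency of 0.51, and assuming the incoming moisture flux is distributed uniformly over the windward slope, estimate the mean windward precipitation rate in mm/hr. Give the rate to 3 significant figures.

Incoming column moisture flux per unit ridge length: F = V × PW = 12.3 × 6.62 = 81.426 mm·m/s.
Spread over the 41 km slope with efficiency ε = 0.51: R = ε·F/W = 0.51 × 81.426 / 41000 m = 1.013e-03 mm/s.
R = 1.013e-03 × 3600 = 3.65 mm/hr.

R ≈ 3.65 mm/hr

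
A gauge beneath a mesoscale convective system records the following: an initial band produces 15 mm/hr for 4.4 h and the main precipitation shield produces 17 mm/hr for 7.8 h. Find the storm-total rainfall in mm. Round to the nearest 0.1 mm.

total ≈ 198.6 mm

Total = Σ Rᵢ Δtᵢ = 15 × 4.4 + 17 × 7.8
      = 66 + 132.6 = 198.6 mm.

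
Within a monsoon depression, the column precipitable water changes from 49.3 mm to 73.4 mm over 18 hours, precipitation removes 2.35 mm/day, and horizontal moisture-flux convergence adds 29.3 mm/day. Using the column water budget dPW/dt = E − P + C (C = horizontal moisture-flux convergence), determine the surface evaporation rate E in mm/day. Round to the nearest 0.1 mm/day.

dPW/dt = (73.4 − 49.3) mm / (18/24 day) = +32.133 mm/day.
E = dPW/dt + P − C = (+32.133) + 2.35 − (29.3) = 5.2 mm/day.

E ≈ 5.2 mm/day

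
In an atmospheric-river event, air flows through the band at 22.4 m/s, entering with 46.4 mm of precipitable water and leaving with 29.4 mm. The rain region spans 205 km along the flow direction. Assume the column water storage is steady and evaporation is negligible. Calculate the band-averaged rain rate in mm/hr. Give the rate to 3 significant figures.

R ≈ 6.69 mm/hr

Column moisture flux per unit crosswind length is F = V × PW.
Inflow: F_in = 22.4 × 46.4 = 1039.36 mm·m/s
Outflow: F_out = 22.4 × 29.4 = 658.56 mm·m/s
Steady-state rate R = (F_in − F_out)/L = (1039.36 − 658.56) / 205000 m = 1.858e-03 mm/s.
R = 1.858e-03 × 3600 = 6.69 mm/hr.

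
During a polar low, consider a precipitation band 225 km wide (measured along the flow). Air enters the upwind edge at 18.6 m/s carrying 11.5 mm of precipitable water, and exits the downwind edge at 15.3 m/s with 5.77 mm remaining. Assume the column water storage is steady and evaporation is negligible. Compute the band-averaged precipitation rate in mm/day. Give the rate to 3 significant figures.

R ≈ 48.2 mm/day

Column moisture flux per unit crosswind length is F = V × PW.
Inflow: F_in = 18.6 × 11.5 = 213.9 mm·m/s
Outflow: F_out = 15.3 × 5.77 = 88.281 mm·m/s
Steady-state rate R = (F_in − F_out)/L = (213.9 − 88.281) / 225000 m = 5.583e-04 mm/s.
R = 5.583e-04 × 3600 × 24 = 48.2 mm/day.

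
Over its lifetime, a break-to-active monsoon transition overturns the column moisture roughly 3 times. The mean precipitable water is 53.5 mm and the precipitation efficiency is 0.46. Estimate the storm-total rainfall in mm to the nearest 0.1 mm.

rainfall ≈ 73.8 mm

Each cycle deposits ε × PW = 0.46 × 53.5 = 24.61 mm.
Over 3 cycles: 3 × 24.61 = 73.8 mm.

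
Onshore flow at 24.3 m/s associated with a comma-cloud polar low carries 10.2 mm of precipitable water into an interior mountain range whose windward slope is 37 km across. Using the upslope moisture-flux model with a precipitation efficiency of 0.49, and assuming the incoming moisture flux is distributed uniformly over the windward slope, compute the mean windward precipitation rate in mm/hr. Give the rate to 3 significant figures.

Incoming column moisture flux per unit ridge length: F = V × PW = 24.3 × 10.2 = 247.86 mm·m/s.
Spread over the 37 km slope with efficiency ε = 0.49: R = ε·F/W = 0.49 × 247.86 / 37000 m = 3.282e-03 mm/s.
R = 3.282e-03 × 3600 = 11.8 mm/hr.

R ≈ 11.8 mm/hr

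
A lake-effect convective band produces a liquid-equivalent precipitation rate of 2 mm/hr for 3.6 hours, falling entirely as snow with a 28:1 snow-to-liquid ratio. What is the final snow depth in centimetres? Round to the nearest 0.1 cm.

snow depth ≈ 20.2 cm

Liquid-equivalent depth = 2 × 3.6 = 7.2 mm.
Snow depth = 7.2 mm × 28 = 201.6 mm = 20.2 cm.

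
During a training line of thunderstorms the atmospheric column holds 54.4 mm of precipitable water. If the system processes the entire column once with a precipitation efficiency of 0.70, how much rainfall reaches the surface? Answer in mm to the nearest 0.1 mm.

Rainfall = ε × PW = 0.70 × 54.4 = 38.1 mm.

rainfall ≈ 38.1 mm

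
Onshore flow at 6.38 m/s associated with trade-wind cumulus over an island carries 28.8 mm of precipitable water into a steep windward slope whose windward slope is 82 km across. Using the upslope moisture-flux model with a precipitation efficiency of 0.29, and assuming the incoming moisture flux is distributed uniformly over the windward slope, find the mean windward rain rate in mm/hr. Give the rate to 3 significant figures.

Incoming column moisture flux per unit ridge length: F = V × PW = 6.38 × 28.8 = 183.744 mm·m/s.
Spread over the 82 km slope with efficiency ε = 0.29: R = ε·F/W = 0.29 × 183.744 / 82000 m = 6.498e-04 mm/s.
R = 6.498e-04 × 3600 = 2.34 mm/hr.

R ≈ 2.34 mm/hr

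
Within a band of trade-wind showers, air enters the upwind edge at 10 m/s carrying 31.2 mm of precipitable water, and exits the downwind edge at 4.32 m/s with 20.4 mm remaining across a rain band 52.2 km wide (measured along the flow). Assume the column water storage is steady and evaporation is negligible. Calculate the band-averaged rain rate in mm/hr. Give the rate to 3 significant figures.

Column moisture flux per unit crosswind length is F = V × PW.
Inflow: F_in = 10 × 31.2 = 312 mm·m/s
Outflow: F_out = 4.32 × 20.4 = 88.128 mm·m/s
Steady-state rate R = (F_in − F_out)/L = (312 − 88.128) / 52200 m = 4.289e-03 mm/s.
R = 4.289e-03 × 3600 = 15.4 mm/hr.

R ≈ 15.4 mm/hr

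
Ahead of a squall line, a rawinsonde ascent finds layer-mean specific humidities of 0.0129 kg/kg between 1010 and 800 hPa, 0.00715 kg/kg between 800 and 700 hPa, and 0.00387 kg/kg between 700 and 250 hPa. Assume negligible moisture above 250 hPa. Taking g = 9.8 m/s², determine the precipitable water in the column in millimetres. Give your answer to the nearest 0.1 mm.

PW ≈ 52.7 mm

Precipitable water is the column-integrated vapour mass per unit area: PW = (1/g) Σ q̄ Δp, with q in kg/kg and Δp in Pa (1 kg/m² of water = 1 mm).
Layer 1010–800 hPa: Δp = 210 hPa = 21000 Pa, q̄ = 0.0129 kg/kg → 0.0129 × 21000 / 9.8 = 27.64 mm
Layer 800–700 hPa: Δp = 100 hPa = 10000 Pa, q̄ = 0.00715 kg/kg → 0.00715 × 10000 / 9.8 = 7.30 mm
Layer 700–250 hPa: Δp = 450 hPa = 45000 Pa, q̄ = 0.00387 kg/kg → 0.00387 × 45000 / 9.8 = 17.77 mm
PW = 27.64 + 7.30 + 17.77 = 52.71 ≈ 52.7 mm.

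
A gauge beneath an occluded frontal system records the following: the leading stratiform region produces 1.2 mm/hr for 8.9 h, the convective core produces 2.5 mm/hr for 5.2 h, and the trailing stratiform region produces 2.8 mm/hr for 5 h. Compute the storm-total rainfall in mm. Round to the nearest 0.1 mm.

total ≈ 37.7 mm

Total = Σ Rᵢ Δtᵢ = 1.2 × 8.9 + 2.5 × 5.2 + 2.8 × 5
      = 10.68 + 13 + 14 = 37.7 mm.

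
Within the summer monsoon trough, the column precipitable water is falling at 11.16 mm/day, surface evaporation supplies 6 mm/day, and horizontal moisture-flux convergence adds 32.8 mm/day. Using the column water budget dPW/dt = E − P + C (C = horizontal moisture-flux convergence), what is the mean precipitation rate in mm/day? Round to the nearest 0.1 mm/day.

P ≈ 50.0 mm/day

dPW/dt = -11.16 mm/day.
P = E + C − dPW/dt = 6 + (32.8) − (-11.16) = 50.0 mm/day.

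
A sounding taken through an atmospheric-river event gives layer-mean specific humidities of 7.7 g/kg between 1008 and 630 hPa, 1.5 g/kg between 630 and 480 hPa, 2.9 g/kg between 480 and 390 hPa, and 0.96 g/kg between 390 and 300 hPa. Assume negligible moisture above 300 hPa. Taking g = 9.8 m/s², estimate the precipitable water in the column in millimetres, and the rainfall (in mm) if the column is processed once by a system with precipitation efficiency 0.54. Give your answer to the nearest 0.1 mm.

PW ≈ 35.5 mm; rainfall ≈ 19.2 mm

Precipitable water is the column-integrated vapour mass per unit area: PW = (1/g) Σ q̄ Δp, with q in kg/kg and Δp in Pa (1 kg/m² of water = 1 mm).
Layer 1008–630 hPa: Δp = 378 hPa = 37800 Pa, q̄ = 0.0077 kg/kg → 0.0077 × 37800 / 9.8 = 29.70 mm
Layer 630–480 hPa: Δp = 150 hPa = 15000 Pa, q̄ = 0.0015 kg/kg → 0.0015 × 15000 / 9.8 = 2.30 mm
Layer 480–390 hPa: Δp = 90 hPa = 9000 Pa, q̄ = 0.0029 kg/kg → 0.0029 × 9000 / 9.8 = 2.66 mm
Layer 390–300 hPa: Δp = 90 hPa = 9000 Pa, q̄ = 0.00096 kg/kg → 0.00096 × 9000 / 9.8 = 0.88 mm
PW = 29.70 + 2.30 + 2.66 + 0.88 = 35.54 ≈ 35.5 mm.
Rainfall = ε × PW = 0.54 × 35.5 = 19.2 mm.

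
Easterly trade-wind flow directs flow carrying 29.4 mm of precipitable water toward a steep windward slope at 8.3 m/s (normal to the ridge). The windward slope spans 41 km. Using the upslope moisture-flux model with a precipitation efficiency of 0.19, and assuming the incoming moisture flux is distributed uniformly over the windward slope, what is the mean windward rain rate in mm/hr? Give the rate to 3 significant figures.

Incoming column moisture flux per unit ridge length: F = V × PW = 8.3 × 29.4 = 244.02 mm·m/s.
Spread over the 41 km slope with efficiency ε = 0.19: R = ε·F/W = 0.19 × 244.02 / 41000 m = 1.131e-03 mm/s.
R = 1.131e-03 × 3600 = 4.07 mm/hr.

R ≈ 4.07 mm/hr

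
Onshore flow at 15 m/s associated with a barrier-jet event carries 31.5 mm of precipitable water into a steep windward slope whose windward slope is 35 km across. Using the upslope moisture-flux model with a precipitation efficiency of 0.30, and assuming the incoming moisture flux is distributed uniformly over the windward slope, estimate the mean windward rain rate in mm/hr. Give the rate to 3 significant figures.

Incoming column moisture flux per unit ridge length: F = V × PW = 15 × 31.5 = 472.5 mm·m/s.
Spread over the 35 km slope with efficiency ε = 0.30: R = ε·F/W = 0.30 × 472.5 / 35000 m = 4.050e-03 mm/s.
R = 4.050e-03 × 3600 = 14.6 mm/hr.

R ≈ 14.6 mm/hr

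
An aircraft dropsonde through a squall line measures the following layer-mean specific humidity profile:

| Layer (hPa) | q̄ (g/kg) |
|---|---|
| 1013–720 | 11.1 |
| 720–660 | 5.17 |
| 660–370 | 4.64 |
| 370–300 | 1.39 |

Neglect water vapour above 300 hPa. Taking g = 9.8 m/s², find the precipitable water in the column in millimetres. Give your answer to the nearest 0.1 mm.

PW ≈ 51.1 mm

Precipitable water is the column-integrated vapour mass per unit area: PW = (1/g) Σ q̄ Δp, with q in kg/kg and Δp in Pa (1 kg/m² of water = 1 mm).
Layer 1013–720 hPa: Δp = 293 hPa = 29300 Pa, q̄ = 0.0111 kg/kg → 0.0111 × 29300 / 9.8 = 33.19 mm
Layer 720–660 hPa: Δp = 60 hPa = 6000 Pa, q̄ = 0.00517 kg/kg → 0.00517 × 6000 / 9.8 = 3.17 mm
Layer 660–370 hPa: Δp = 290 hPa = 29000 Pa, q̄ = 0.00464 kg/kg → 0.00464 × 29000 / 9.8 = 13.73 mm
Layer 370–300 hPa: Δp = 70 hPa = 7000 Pa, q̄ = 0.00139 kg/kg → 0.00139 × 7000 / 9.8 = 0.99 mm
PW = 33.19 + 3.17 + 13.73 + 0.99 = 51.08 ≈ 51.1 mm.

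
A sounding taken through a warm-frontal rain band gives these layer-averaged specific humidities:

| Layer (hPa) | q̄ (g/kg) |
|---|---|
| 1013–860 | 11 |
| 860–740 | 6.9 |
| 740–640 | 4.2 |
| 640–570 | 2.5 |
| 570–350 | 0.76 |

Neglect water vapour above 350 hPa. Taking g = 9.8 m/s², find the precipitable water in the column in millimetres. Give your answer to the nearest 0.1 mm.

PW ≈ 33.4 mm

Precipitable water is the column-integrated vapour mass per unit area: PW = (1/g) Σ q̄ Δp, with q in kg/kg and Δp in Pa (1 kg/m² of water = 1 mm).
Layer 1013–860 hPa: Δp = 153 hPa = 15300 Pa, q̄ = 0.011 kg/kg → 0.011 × 15300 / 9.8 = 17.17 mm
Layer 860–740 hPa: Δp = 120 hPa = 12000 Pa, q̄ = 0.0069 kg/kg → 0.0069 × 12000 / 9.8 = 8.45 mm
Layer 740–640 hPa: Δp = 100 hPa = 10000 Pa, q̄ = 0.0042 kg/kg → 0.0042 × 10000 / 9.8 = 4.29 mm
Layer 640–570 hPa: Δp = 70 hPa = 7000 Pa, q̄ = 0.0025 kg/kg → 0.0025 × 7000 / 9.8 = 1.79 mm
Layer 570–350 hPa: Δp = 220 hPa = 22000 Pa, q̄ = 0.00076 kg/kg → 0.00076 × 22000 / 9.8 = 1.71 mm
PW = 17.17 + 8.45 + 4.29 + 1.79 + 1.71 = 33.41 ≈ 33.4 mm.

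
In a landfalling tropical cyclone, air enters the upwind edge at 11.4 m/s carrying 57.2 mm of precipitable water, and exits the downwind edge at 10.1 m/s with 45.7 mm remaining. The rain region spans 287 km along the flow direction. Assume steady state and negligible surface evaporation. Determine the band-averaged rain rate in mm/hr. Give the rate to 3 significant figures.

Column moisture flux per unit crosswind length is F = V × PW.
Inflow: F_in = 11.4 × 57.2 = 652.08 mm·m/s
Outflow: F_out = 10.1 × 45.7 = 461.57 mm·m/s
Steady-state rate R = (F_in − F_out)/L = (652.08 − 461.57) / 287000 m = 6.638e-04 mm/s.
R = 6.638e-04 × 3600 = 2.39 mm/hr.

R ≈ 2.39 mm/hr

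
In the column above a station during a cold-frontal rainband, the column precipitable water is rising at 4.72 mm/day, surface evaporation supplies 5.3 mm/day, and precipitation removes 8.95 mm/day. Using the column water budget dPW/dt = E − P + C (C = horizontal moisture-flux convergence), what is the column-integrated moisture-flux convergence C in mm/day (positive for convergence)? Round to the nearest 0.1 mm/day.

C ≈ 8.4 mm/day

dPW/dt = +4.72 mm/day.
C = dPW/dt − E + P = (+4.72) − 5.3 + 8.95 = 8.4 mm/day.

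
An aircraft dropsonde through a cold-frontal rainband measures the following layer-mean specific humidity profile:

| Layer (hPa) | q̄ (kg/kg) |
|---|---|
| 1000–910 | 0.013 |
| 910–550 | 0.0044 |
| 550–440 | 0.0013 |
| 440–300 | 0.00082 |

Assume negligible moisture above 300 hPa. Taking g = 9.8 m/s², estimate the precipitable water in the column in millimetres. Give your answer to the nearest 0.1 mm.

Precipitable water is the column-integrated vapour mass per unit area: PW = (1/g) Σ q̄ Δp, with q in kg/kg and Δp in Pa (1 kg/m² of water = 1 mm).
Layer 1000–910 hPa: Δp = 90 hPa = 9000 Pa, q̄ = 0.013 kg/kg → 0.013 × 9000 / 9.8 = 11.94 mm
Layer 910–550 hPa: Δp = 360 hPa = 36000 Pa, q̄ = 0.0044 kg/kg → 0.0044 × 36000 / 9.8 = 16.16 mm
Layer 550–440 hPa: Δp = 110 hPa = 11000 Pa, q̄ = 0.0013 kg/kg → 0.0013 × 11000 / 9.8 = 1.46 mm
Layer 440–300 hPa: Δp = 140 hPa = 14000 Pa, q̄ = 0.00082 kg/kg → 0.00082 × 14000 / 9.8 = 1.17 mm
PW = 11.94 + 16.16 + 1.46 + 1.17 = 30.73 ≈ 30.7 mm.

PW ≈ 30.7 mm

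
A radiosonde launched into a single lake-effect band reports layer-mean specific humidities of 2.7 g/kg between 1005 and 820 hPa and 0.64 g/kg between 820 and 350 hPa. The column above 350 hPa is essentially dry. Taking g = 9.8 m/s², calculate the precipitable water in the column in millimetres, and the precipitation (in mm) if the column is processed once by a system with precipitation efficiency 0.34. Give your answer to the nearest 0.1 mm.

Precipitable water is the column-integrated vapour mass per unit area: PW = (1/g) Σ q̄ Δp, with q in kg/kg and Δp in Pa (1 kg/m² of water = 1 mm).
Layer 1005–820 hPa: Δp = 185 hPa = 18500 Pa, q̄ = 0.0027 kg/kg → 0.0027 × 18500 / 9.8 = 5.10 mm
Layer 820–350 hPa: Δp = 470 hPa = 47000 Pa, q̄ = 0.00064 kg/kg → 0.00064 × 47000 / 9.8 = 3.07 mm
PW = 5.10 + 3.07 = 8.17 ≈ 8.2 mm.
Precipitation = ε × PW = 0.34 × 8.2 = 2.8 mm.

PW ≈ 8.2 mm; precipitation ≈ 2.8 mm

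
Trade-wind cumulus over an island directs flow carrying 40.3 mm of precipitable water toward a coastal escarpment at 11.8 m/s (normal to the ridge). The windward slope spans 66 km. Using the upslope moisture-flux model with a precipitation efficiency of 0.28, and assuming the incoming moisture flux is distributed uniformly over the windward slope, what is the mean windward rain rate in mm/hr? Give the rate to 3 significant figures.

Incoming column moisture flux per unit ridge length: F = V × PW = 11.8 × 40.3 = 475.54 mm·m/s.
Spread over the 66 km slope with efficiency ε = 0.28: R = ε·F/W = 0.28 × 475.54 / 66000 m = 2.017e-03 mm/s.
R = 2.017e-03 × 3600 = 7.26 mm/hr.

R ≈ 7.26 mm/hr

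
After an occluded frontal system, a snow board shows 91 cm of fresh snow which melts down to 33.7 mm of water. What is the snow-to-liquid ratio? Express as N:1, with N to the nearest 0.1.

Ratio = snow depth / SWE = 910 mm / 33.7 mm = 27.0, i.e. 27.0:1.

ratio ≈ 27.0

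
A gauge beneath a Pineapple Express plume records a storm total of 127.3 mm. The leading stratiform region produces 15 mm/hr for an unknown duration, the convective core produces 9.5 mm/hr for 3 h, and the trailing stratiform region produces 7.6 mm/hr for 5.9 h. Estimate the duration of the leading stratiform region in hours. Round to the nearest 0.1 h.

Known phases: 9.5 × 3 + 7.6 × 5.9 = 28.5 + 44.84 = 73.34 mm.
Remaining depth = 127.3 − 73.34 = 53.96 mm.
Duration = 53.96 / 15 = 3.6 h.

duration ≈ 3.6 h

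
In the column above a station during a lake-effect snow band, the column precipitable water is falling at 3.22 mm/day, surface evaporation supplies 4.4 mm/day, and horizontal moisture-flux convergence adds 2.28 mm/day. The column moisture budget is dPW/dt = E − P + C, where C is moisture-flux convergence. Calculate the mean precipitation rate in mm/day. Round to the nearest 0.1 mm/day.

P ≈ 9.9 mm/day

dPW/dt = -3.22 mm/day.
P = E + C − dPW/dt = 4.4 + (2.28) − (-3.22) = 9.9 mm/day.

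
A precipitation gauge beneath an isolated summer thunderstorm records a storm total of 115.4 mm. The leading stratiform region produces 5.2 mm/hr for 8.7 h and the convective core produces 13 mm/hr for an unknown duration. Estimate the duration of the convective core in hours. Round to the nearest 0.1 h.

duration ≈ 5.4 h

Known phases: 5.2 × 8.7 = 45.24 mm.
Remaining depth = 115.4 − 45.24 = 70.16 mm.
Duration = 70.16 / 13 = 5.4 h.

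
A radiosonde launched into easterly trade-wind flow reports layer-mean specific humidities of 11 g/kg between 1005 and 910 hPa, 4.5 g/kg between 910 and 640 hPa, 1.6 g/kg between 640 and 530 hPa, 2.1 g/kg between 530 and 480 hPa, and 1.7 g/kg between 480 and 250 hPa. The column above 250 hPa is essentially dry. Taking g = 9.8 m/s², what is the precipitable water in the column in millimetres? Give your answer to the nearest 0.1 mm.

Precipitable water is the column-integrated vapour mass per unit area: PW = (1/g) Σ q̄ Δp, with q in kg/kg and Δp in Pa (1 kg/m² of water = 1 mm).
Layer 1005–910 hPa: Δp = 95 hPa = 9500 Pa, q̄ = 0.011 kg/kg → 0.011 × 9500 / 9.8 = 10.66 mm
Layer 910–640 hPa: Δp = 270 hPa = 27000 Pa, q̄ = 0.0045 kg/kg → 0.0045 × 27000 / 9.8 = 12.40 mm
Layer 640–530 hPa: Δp = 110 hPa = 11000 Pa, q̄ = 0.0016 kg/kg → 0.0016 × 11000 / 9.8 = 1.80 mm
Layer 530–480 hPa: Δp = 50 hPa = 5000 Pa, q̄ = 0.0021 kg/kg → 0.0021 × 5000 / 9.8 = 1.07 mm
Layer 480–250 hPa: Δp = 230 hPa = 23000 Pa, q̄ = 0.0017 kg/kg → 0.0017 × 23000 / 9.8 = 3.99 mm
PW = 10.66 + 12.40 + 1.80 + 1.07 + 3.99 = 29.92 ≈ 29.9 mm.

PW ≈ 29.9 mm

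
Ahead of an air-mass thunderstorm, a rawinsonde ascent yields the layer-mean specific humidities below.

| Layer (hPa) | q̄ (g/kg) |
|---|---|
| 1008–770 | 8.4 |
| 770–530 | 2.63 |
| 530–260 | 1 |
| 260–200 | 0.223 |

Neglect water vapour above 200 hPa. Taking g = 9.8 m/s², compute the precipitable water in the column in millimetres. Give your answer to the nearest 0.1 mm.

Precipitable water is the column-integrated vapour mass per unit area: PW = (1/g) Σ q̄ Δp, with q in kg/kg and Δp in Pa (1 kg/m² of water = 1 mm).
Layer 1008–770 hPa: Δp = 238 hPa = 23800 Pa, q̄ = 0.0084 kg/kg → 0.0084 × 23800 / 9.8 = 20.40 mm
Layer 770–530 hPa: Δp = 240 hPa = 24000 Pa, q̄ = 0.00263 kg/kg → 0.00263 × 24000 / 9.8 = 6.44 mm
Layer 530–260 hPa: Δp = 270 hPa = 27000 Pa, q̄ = 0.001 kg/kg → 0.001 × 27000 / 9.8 = 2.76 mm
Layer 260–200 hPa: Δp = 60 hPa = 6000 Pa, q̄ = 0.000223 kg/kg → 0.000223 × 6000 / 9.8 = 0.14 mm
PW = 20.40 + 6.44 + 2.76 + 0.14 = 29.74 ≈ 29.7 mm.

PW ≈ 29.7 mm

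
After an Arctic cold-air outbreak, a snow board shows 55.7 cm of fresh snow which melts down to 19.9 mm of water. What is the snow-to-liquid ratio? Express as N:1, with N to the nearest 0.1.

ratio ≈ 28.0

Ratio = snow depth / SWE = 557 mm / 19.9 mm = 28.0, i.e. 28.0:1.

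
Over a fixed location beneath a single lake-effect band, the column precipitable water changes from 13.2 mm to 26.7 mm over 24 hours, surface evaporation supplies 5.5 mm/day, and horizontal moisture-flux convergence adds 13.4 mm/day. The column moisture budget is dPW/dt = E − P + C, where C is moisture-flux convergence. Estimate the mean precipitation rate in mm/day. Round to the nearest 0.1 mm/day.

P ≈ 5.4 mm/day

dPW/dt = (26.7 − 13.2) mm / (24/24 day) = +13.500 mm/day.
P = E + C − dPW/dt = 5.5 + (13.4) − (+13.500) = 5.4 mm/day.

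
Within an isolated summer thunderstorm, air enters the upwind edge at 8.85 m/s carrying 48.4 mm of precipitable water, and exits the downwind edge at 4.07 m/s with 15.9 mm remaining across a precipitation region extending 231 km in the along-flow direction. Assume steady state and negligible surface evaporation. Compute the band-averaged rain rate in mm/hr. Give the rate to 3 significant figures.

R ≈ 5.67 mm/hr

Column moisture flux per unit crosswind length is F = V × PW.
Inflow: F_in = 8.85 × 48.4 = 428.34 mm·m/s
Outflow: F_out = 4.07 × 15.9 = 64.713 mm·m/s
Steady-state rate R = (F_in − F_out)/L = (428.34 − 64.713) / 231000 m = 1.574e-03 mm/s.
R = 1.574e-03 × 3600 = 5.67 mm/hr.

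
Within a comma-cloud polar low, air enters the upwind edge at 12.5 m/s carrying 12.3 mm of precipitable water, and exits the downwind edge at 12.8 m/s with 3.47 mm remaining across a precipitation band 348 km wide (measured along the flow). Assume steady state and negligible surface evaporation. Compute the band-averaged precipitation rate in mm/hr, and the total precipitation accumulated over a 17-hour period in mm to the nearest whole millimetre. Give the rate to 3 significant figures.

Column moisture flux per unit crosswind length is F = V × PW.
Inflow: F_in = 12.5 × 12.3 = 153.75 mm·m/s
Outflow: F_out = 12.8 × 3.47 = 44.416 mm·m/s
Steady-state rate R = (F_in − F_out)/L = (153.75 − 44.416) / 348000 m = 3.142e-04 mm/s.
R = 3.142e-04 × 3600 = 1.13 mm/hr.
Over 17 h: total = 1.13 × 17 = 19.21 ≈ 19 mm.

R ≈ 1.13 mm/hr; total ≈ 19 mm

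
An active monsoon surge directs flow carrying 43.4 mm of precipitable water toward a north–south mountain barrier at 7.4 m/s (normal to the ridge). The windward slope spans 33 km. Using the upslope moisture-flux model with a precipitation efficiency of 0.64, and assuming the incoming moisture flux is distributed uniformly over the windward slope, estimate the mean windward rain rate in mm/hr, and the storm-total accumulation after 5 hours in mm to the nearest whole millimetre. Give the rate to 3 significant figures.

R ≈ 22.4 mm/hr; total ≈ 112 mm

Incoming column moisture flux per unit ridge length: F = V × PW = 7.4 × 43.4 = 321.16 mm·m/s.
Spread over the 33 km slope with efficiency ε = 0.64: R = ε·F/W = 0.64 × 321.16 / 33000 m = 6.229e-03 mm/s.
R = 6.229e-03 × 3600 = 22.4 mm/hr.
Over 5 h: total = 22.4 × 5 = 112 mm.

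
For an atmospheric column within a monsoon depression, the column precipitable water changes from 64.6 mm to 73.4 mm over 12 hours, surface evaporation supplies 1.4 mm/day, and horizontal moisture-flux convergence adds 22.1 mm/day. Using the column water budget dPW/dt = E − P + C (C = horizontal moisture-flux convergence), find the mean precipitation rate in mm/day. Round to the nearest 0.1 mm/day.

dPW/dt = (73.4 − 64.6) mm / (12/24 day) = +17.600 mm/day.
P = E + C − dPW/dt = 1.4 + (22.1) − (+17.600) = 5.9 mm/day.

P ≈ 5.9 mm/day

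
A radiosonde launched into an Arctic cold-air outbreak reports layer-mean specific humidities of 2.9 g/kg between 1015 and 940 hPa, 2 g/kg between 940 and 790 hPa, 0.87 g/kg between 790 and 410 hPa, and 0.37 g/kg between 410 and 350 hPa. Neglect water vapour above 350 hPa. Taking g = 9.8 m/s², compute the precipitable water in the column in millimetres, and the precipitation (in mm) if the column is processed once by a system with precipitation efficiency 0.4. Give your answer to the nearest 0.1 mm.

Precipitable water is the column-integrated vapour mass per unit area: PW = (1/g) Σ q̄ Δp, with q in kg/kg and Δp in Pa (1 kg/m² of water = 1 mm).
Layer 1015–940 hPa: Δp = 75 hPa = 7500 Pa, q̄ = 0.0029 kg/kg → 0.0029 × 7500 / 9.8 = 2.22 mm
Layer 940–790 hPa: Δp = 150 hPa = 15000 Pa, q̄ = 0.002 kg/kg → 0.002 × 15000 / 9.8 = 3.06 mm
Layer 790–410 hPa: Δp = 380 hPa = 38000 Pa, q̄ = 0.00087 kg/kg → 0.00087 × 38000 / 9.8 = 3.37 mm
Layer 410–350 hPa: Δp = 60 hPa = 6000 Pa, q̄ = 0.00037 kg/kg → 0.00037 × 6000 / 9.8 = 0.23 mm
PW = 2.22 + 3.06 + 3.37 + 0.23 = 8.88 ≈ 8.9 mm.
Precipitation = ε × PW = 0.4 × 8.9 = 3.6 mm.

PW ≈ 8.9 mm; precipitation ≈ 3.6 mm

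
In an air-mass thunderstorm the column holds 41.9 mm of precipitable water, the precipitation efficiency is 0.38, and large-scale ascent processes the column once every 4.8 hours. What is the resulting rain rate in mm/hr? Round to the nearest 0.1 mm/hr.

R ≈ 3.3 mm/hr

Each overturning extracts ε × PW = 0.38 × 41.9 = 15.922 mm.
Rate = ε·PW / τ = 15.922 / 4.8 h = 3.3 mm/hr.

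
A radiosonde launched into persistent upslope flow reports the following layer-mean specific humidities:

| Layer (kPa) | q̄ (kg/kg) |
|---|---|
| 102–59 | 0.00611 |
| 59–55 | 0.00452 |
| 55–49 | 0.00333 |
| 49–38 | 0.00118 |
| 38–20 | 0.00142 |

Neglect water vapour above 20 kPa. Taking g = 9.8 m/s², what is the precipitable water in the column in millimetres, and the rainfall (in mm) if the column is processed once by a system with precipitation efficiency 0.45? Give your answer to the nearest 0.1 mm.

Precipitable water is the column-integrated vapour mass per unit area: PW = (1/g) Σ q̄ Δp, with q in kg/kg and Δp in Pa (1 kg/m² of water = 1 mm).
Layer 102–59 kPa: Δp = 430 hPa = 43000 Pa, q̄ = 0.00611 kg/kg → 0.00611 × 43000 / 9.8 = 26.81 mm
Layer 59–55 kPa: Δp = 40 hPa = 4000 Pa, q̄ = 0.00452 kg/kg → 0.00452 × 4000 / 9.8 = 1.84 mm
Layer 55–49 kPa: Δp = 60 hPa = 6000 Pa, q̄ = 0.00333 kg/kg → 0.00333 × 6000 / 9.8 = 2.04 mm
Layer 49–38 kPa: Δp = 110 hPa = 11000 Pa, q̄ = 0.00118 kg/kg → 0.00118 × 11000 / 9.8 = 1.32 mm
Layer 38–20 kPa: Δp = 180 hPa = 18000 Pa, q̄ = 0.00142 kg/kg → 0.00142 × 18000 / 9.8 = 2.61 mm
PW = 26.81 + 1.84 + 2.04 + 1.32 + 2.61 = 34.62 ≈ 34.6 mm.
Rainfall = ε × PW = 0.45 × 34.6 = 15.6 mm.

PW ≈ 34.6 mm; rainfall ≈ 15.6 mm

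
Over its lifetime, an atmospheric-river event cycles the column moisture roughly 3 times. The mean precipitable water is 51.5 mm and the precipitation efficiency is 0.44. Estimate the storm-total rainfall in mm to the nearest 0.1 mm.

rainfall ≈ 68.0 mm

Each cycle deposits ε × PW = 0.44 × 51.5 = 22.66 mm.
Over 3 cycles: 3 × 22.66 = 68.0 mm.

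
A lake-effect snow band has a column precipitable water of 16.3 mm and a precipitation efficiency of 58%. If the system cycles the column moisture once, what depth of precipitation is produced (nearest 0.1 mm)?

Precipitation = ε × PW = 0.58 × 16.3 = 9.5 mm.

precipitation ≈ 9.5 mm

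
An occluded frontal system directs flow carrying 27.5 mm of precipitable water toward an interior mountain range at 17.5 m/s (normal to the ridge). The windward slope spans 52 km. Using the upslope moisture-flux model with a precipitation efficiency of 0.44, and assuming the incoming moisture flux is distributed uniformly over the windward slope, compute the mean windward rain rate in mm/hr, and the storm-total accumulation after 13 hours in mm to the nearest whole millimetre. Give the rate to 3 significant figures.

Incoming column moisture flux per unit ridge length: F = V × PW = 17.5 × 27.5 = 481.25 mm·m/s.
Spread over the 52 km slope with efficiency ε = 0.44: R = ε·F/W = 0.44 × 481.25 / 52000 m = 4.072e-03 mm/s.
R = 4.072e-03 × 3600 = 14.7 mm/hr.
Over 13 h: total = 14.7 × 13 = 191.1 ≈ 191 mm.

R ≈ 14.7 mm/hr; total ≈ 191 mm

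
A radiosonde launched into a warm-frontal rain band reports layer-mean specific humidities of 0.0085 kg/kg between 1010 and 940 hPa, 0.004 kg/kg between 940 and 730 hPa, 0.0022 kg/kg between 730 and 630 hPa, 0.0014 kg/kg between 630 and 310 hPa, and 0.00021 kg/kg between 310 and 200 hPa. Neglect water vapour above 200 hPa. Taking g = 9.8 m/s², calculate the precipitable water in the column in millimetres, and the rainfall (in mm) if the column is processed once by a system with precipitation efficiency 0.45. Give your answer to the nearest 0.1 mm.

Precipitable water is the column-integrated vapour mass per unit area: PW = (1/g) Σ q̄ Δp, with q in kg/kg and Δp in Pa (1 kg/m² of water = 1 mm).
Layer 1010–940 hPa: Δp = 70 hPa = 7000 Pa, q̄ = 0.0085 kg/kg → 0.0085 × 7000 / 9.8 = 6.07 mm
Layer 940–730 hPa: Δp = 210 hPa = 21000 Pa, q̄ = 0.004 kg/kg → 0.004 × 21000 / 9.8 = 8.57 mm
Layer 730–630 hPa: Δp = 100 hPa = 10000 Pa, q̄ = 0.0022 kg/kg → 0.0022 × 10000 / 9.8 = 2.24 mm
Layer 630–310 hPa: Δp = 320 hPa = 32000 Pa, q̄ = 0.0014 kg/kg → 0.0014 × 32000 / 9.8 = 4.57 mm
Layer 310–200 hPa: Δp = 110 hPa = 11000 Pa, q̄ = 0.00021 kg/kg → 0.00021 × 11000 / 9.8 = 0.24 mm
PW = 6.07 + 8.57 + 2.24 + 4.57 + 0.24 = 21.69 ≈ 21.7 mm.
Rainfall = ε × PW = 0.45 × 21.7 = 9.8 mm.

PW ≈ 21.7 mm; rainfall ≈ 9.8 mm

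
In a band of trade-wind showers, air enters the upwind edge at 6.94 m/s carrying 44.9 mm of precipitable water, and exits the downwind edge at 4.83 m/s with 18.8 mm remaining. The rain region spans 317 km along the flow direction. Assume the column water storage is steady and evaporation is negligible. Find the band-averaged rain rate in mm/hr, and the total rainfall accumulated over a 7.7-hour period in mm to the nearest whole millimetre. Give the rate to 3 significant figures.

R ≈ 2.51 mm/hr; total ≈ 19 mm

Column moisture flux per unit crosswind length is F = V × PW.
Inflow: F_in = 6.94 × 44.9 = 311.606 mm·m/s
Outflow: F_out = 4.83 × 18.8 = 90.804 mm·m/s
Steady-state rate R = (F_in − F_out)/L = (311.606 − 90.804) / 317000 m = 6.965e-04 mm/s.
R = 6.965e-04 × 3600 = 2.51 mm/hr.
Over 7.7 h: total = 2.51 × 7.7 = 19.327 ≈ 19 mm.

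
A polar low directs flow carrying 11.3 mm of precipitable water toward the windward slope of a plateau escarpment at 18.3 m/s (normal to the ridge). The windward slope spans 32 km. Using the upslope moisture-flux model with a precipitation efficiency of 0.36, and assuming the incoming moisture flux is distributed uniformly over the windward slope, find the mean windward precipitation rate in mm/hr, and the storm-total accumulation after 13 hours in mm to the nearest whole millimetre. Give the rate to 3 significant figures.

R ≈ 8.37 mm/hr; total ≈ 109 mm

Incoming column moisture flux per unit ridge length: F = V × PW = 18.3 × 11.3 = 206.79 mm·m/s.
Spread over the 32 km slope with efficiency ε = 0.36: R = ε·F/W = 0.36 × 206.79 / 32000 m = 2.326e-03 mm/s.
R = 2.326e-03 × 3600 = 8.37 mm/hr.
Over 13 h: total = 8.37 × 13 = 108.81 ≈ 109 mm.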